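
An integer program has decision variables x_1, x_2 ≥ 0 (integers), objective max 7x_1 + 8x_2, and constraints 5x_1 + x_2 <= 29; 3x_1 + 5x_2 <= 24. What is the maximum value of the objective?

45

Relaxing integrality, the LP optimum is 50.50 at (x_1,x_2) = (5.5, 1.5), which is not an integer point.
(x_1,x_2)=(3,3): 5·3+1·3=18≤29, 3·3+5·3=24≤24, objective 45.
(x_1,x_2)=(4,2): 5·4+1·2=22≤29, 3·4+5·2=22≤24, objective 44.
(x_1,x_2)=(5,1): 5·5+1·1=26≤29, 3·5+5·1=20≤24, objective 43.
Maximum is 45 at (x_1,x_2)=(3,3).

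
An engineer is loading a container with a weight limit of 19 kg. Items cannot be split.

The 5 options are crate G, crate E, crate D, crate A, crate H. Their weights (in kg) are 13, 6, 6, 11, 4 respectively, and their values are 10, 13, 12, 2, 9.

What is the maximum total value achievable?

34

crate E + crate D + crate H: weight 6 + 6 + 4 = 16 ≤ 19, value 13 + 12 + 9 = 34.
crate E + crate D: weight 6 + 6 = 12 ≤ 19, value 13 + 12 = 25.
crate G + crate E: weight 13 + 6 = 19 ≤ 19, value 10 + 13 = 23.
Best is crate E, crate D, and crate H with total value 34.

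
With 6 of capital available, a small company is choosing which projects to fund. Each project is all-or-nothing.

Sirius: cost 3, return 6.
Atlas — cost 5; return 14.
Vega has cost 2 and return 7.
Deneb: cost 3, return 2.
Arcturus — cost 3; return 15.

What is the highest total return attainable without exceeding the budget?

This is a 0-1 knapsack instance.
Allowing fractional choices, the relaxed optimum would be about 24.8, but projects are indivisible.
Sirius + Arcturus: cost 3 + 3 = 6 ≤ 6, return 6 + 15 = 21.
Vega + Arcturus: cost 2 + 3 = 5 ≤ 6, return 7 + 15 = 22.
Deneb + Arcturus: cost 3 + 3 = 6 ≤ 6, return 2 + 15 = 17.
Best is Vega and Arcturus with total return 22.

22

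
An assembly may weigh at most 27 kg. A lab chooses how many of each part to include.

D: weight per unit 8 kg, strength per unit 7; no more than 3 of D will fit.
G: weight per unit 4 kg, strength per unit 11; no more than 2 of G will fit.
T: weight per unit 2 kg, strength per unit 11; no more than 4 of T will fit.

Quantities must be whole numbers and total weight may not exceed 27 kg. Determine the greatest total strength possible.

T has the best ratio (11/2); taking only T gives at most 4×11 = 44 (stopped by the supply cap of 4).
Mixing does better — 1×D, 2×G, and 4×T: weight 24 ≤ 27, strength 1·7 + 2·11 + 4·11 = 73.

73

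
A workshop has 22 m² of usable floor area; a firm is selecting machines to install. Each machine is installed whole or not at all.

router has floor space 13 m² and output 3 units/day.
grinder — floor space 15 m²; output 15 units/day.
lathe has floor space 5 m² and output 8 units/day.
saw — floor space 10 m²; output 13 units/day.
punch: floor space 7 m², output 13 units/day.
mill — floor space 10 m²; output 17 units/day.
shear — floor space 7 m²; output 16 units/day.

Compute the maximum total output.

lathe + punch + shear: floor space 5 + 7 + 7 = 19 ≤ 22, output 8 + 13 + 16 = 37.
lathe + mill + shear: floor space 5 + 10 + 7 = 22 ≤ 22, output 8 + 17 + 16 = 41.
lathe + punch + mill: floor space 5 + 7 + 10 = 22 ≤ 22, output 8 + 13 + 17 = 38.
Best is lathe, mill, and shear with total output 41.

41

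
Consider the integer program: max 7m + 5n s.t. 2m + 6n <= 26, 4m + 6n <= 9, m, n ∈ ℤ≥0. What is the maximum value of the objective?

Relaxing integrality, the LP optimum is 15.75 at (m,n) = (2.25, 0), which is not an integer point.
(m,n)=(2,0): 2·2+6·0=4≤26, 4·2+6·0=8≤9, objective 14.
(m,n)=(1,0): 2·1+6·0=2≤26, 4·1+6·0=4≤9, objective 7.
Maximum is 14 at (m,n)=(2,0).

14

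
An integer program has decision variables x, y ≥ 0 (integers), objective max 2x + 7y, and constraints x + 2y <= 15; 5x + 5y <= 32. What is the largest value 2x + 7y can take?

42

(x,y)=(0,6) is feasible, giving 42.
(x,y)=(1,5) is feasible, giving 37.
No feasible integer point exceeds 42.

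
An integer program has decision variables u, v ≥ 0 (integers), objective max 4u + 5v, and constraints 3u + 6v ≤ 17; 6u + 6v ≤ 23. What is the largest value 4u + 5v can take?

14

(u,v)=(1,2): 3·1+6·2=15≤17, 6·1+6·2=18≤23, objective 14.
(u,v)=(2,1): 3·2+6·1=12≤17, 6·2+6·1=18≤23, objective 13.
(u,v)=(3,0): 3·3+6·0=9≤17, 6·3+6·0=18≤23, objective 12.
No feasible integer point exceeds 14.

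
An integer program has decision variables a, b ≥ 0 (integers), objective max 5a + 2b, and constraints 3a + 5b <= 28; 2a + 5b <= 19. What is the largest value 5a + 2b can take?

(a,b)=(9,0): 3·9+5·0=27≤28, 2·9+5·0=18≤19, objective 45.
(a,b)=(8,0): 3·8+5·0=24≤28, 2·8+5·0=16≤19, objective 40.
Maximum is 45 at (a,b)=(9,0).

45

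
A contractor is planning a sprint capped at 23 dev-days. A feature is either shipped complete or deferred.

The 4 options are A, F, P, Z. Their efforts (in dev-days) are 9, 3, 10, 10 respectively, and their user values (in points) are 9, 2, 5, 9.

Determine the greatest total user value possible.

20

Take A, F, and Z: effort 9 + 3 + 10 = 22 ≤ 23, user value 9 + 2 + 9 = 20.
No other feasible combination does better.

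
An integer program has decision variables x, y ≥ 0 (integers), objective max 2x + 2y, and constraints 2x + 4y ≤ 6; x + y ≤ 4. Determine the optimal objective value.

(x,y)=(3,0) is feasible, giving 6.
(x,y)=(2,0) is feasible, giving 4.
No feasible integer point exceeds 6.

6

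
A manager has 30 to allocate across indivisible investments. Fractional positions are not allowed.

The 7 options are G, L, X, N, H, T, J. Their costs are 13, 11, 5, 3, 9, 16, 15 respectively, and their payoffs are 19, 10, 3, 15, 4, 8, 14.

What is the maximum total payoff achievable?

Take G, L, and N: cost 13 + 11 + 3 = 27 ≤ 30, payoff 19 + 10 + 15 = 44.
No other feasible combination does better.

44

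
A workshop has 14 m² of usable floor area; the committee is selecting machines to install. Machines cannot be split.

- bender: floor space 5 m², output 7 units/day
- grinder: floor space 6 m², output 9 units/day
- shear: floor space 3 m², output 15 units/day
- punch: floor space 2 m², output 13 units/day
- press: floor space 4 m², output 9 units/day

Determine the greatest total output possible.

44

bender + shear + punch + press: floor space 5 + 3 + 2 + 4 = 14 ≤ 14, output 7 + 15 + 13 + 9 = 44.
shear + punch + press: floor space 3 + 2 + 4 = 9 ≤ 14, output 15 + 13 + 9 = 37.
Best is bender, shear, punch, and press with total output 44.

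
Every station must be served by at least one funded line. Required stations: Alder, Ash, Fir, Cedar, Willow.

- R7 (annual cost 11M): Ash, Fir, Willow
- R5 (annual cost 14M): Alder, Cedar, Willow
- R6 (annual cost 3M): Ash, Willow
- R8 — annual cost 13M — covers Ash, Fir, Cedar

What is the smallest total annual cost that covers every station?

Choose R7 and R5: together they cover Alder, Ash, Fir, Cedar, Willow — every station.
Total annual cost: 11 + 14 = 25.

25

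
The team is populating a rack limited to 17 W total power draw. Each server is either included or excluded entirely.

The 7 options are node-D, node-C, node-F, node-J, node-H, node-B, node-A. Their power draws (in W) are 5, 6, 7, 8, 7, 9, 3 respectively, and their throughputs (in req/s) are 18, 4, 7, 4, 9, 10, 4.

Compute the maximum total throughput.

32

node-D + node-B + node-A: power draw 5 + 9 + 3 = 17 ≤ 17, throughput 18 + 10 + 4 = 32.
node-D + node-H + node-A: power draw 5 + 7 + 3 = 15 ≤ 17, throughput 18 + 9 + 4 = 31.
Best is node-D, node-B, and node-A with total throughput 32.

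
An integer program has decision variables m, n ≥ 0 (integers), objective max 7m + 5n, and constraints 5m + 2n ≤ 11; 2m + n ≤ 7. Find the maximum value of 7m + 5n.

25

Relaxing integrality, the LP optimum is 27.50 at (m,n) = (0, 5.5), which is not an integer point.
(m,n)=(0,5): 5·0+2·5=10≤11, 2·0+1·5=5≤7, objective 25.
(m,n)=(0,4): 5·0+2·4=8≤11, 2·0+1·4=4≤7, objective 20.
The best lattice point is (0,5), giving 25.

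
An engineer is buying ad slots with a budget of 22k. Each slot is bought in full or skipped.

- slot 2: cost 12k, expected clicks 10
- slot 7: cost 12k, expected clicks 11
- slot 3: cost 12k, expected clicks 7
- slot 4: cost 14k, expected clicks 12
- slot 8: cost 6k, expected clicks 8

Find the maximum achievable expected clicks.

20

slot 4 + slot 8: cost 14 + 6 = 20 ≤ 22, expected clicks 12 + 8 = 20.
slot 7 + slot 8: cost 12 + 6 = 18 ≤ 22, expected clicks 11 + 8 = 19.
slot 2 + slot 8: cost 12 + 6 = 18 ≤ 22, expected clicks 10 + 8 = 18.
Best is slot 4 and slot 8 with total expected clicks 20.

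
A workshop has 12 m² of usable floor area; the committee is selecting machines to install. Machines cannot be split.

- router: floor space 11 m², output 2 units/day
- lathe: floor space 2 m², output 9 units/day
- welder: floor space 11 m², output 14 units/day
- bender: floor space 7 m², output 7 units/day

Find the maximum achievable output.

This is an integer program with binary decision variables.
lathe: floor space 2 ≤ 12, output 9.
lathe + bender: floor space 2 + 7 = 9 ≤ 12, output 9 + 7 = 16.
welder: floor space 11 ≤ 12, output 14.
Best is lathe and bender with total output 16.

16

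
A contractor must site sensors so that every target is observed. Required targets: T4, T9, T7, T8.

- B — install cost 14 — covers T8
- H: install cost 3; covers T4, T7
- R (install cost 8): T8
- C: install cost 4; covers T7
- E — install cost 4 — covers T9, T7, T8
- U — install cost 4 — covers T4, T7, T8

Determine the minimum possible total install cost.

7

Choose H and E: together they cover T4, T9, T7, T8 — every target.
Total install cost: 3 + 4 = 7.
No cover costs less than 7.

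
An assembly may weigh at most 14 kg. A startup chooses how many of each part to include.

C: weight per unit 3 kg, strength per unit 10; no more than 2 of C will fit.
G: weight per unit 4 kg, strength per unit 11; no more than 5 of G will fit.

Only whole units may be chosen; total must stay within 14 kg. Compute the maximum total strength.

42

This is a bounded integer knapsack.
3×G: weight 12 ≤ 14, strength 3·11 = 33.
2×C and 2×G: weight 14 ≤ 14, strength 2·10 + 2·11 = 42.
Best is 42.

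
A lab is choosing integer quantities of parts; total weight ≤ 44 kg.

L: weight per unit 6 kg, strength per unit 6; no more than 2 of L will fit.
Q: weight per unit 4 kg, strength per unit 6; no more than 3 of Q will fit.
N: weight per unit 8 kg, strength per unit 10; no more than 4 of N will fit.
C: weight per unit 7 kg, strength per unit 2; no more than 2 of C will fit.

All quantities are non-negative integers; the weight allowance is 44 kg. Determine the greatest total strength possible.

Q has the best ratio (6/4); taking only Q gives at most 3×6 = 18 (stopped by the supply cap of 3).
Mixing does better — 3×Q and 4×N: weight 44 ≤ 44, strength 3·6 + 4·10 = 58.

58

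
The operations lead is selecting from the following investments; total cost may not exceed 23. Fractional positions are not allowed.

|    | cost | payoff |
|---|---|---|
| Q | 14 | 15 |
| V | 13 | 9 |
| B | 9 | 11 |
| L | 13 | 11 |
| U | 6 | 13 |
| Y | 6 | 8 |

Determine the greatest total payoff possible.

Take B, U, and Y: cost 9 + 6 + 6 = 21 ≤ 23, payoff 11 + 13 + 8 = 32.
No other feasible combination does better.

32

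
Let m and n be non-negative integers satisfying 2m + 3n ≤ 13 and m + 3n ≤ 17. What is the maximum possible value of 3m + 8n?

The continuous relaxation peaks at (0, 4.33) with value 34.67; rounding to a feasible lattice point costs some objective.
(m,n)=(0,4) is feasible, giving 32.
(m,n)=(1,3) is feasible, giving 27.
(m,n)=(0,3) is feasible, giving 24.
The best lattice point is (0,4), giving 32.

32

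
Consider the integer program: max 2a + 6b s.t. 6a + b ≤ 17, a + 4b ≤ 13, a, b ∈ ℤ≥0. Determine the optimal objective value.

Relaxing integrality, the LP optimum is 20.70 at (a,b) = (2.39, 2.65), which is not an integer point.
(a,b)=(1,3): 6·1+1·3=9≤17, 1·1+4·3=13≤13, objective 20.
(a,b)=(0,3): 6·0+1·3=3≤17, 1·0+4·3=12≤13, objective 18.
(a,b)=(2,2): 6·2+1·2=14≤17, 1·2+4·2=10≤13, objective 16.
(a,b)=(1,2): 6·1+1·2=8≤17, 1·1+4·2=9≤13, objective 14.
No feasible integer point exceeds 20.

20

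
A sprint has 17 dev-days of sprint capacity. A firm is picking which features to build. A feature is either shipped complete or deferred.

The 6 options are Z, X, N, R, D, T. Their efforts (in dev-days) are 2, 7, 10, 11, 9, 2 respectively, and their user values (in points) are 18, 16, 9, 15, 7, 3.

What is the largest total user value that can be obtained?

Allowing fractional choices, the relaxed optimum would be about 45.2, but features are indivisible.
Z + R + T: effort 2 + 11 + 2 = 15 ≤ 17, user value 18 + 15 + 3 = 36.
Z + X + T: effort 2 + 7 + 2 = 11 ≤ 17, user value 18 + 16 + 3 = 37.
Best is Z, X, and T with total user value 37.

37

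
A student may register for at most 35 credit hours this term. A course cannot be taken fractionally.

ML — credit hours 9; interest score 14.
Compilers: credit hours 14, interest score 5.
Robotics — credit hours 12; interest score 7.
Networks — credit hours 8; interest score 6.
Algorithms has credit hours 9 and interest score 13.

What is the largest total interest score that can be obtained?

ML + Robotics + Algorithms: credit hours 9 + 12 + 9 = 30 ≤ 35, interest score 14 + 7 + 13 = 34.
ML + Networks + Algorithms: credit hours 9 + 8 + 9 = 26 ≤ 35, interest score 14 + 6 + 13 = 33.
Best is ML, Robotics, and Algorithms with total interest score 34.

34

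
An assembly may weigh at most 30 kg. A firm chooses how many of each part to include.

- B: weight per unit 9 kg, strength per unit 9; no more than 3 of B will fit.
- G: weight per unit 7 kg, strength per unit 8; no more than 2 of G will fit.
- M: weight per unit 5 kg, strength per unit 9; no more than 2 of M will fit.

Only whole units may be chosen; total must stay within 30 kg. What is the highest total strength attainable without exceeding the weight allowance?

36

Take 2×B and 2×M: weight 28 ≤ 30, strength 2·9 + 2·9 = 36.
M has the best ratio (9/5) and is taken to its limit of 2; remaining capacity is filled optimally with the others.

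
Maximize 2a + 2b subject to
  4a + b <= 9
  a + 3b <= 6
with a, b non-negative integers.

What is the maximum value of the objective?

The continuous relaxation peaks at (1.91, 1.36) with value 6.55; rounding to a feasible lattice point costs some objective.
(a,b)=(2,1): 4·2+1·1=9≤9, 1·2+3·1=5≤6, objective 6.
(a,b)=(1,1): 4·1+1·1=5≤9, 1·1+3·1=4≤6, objective 4.
(a,b)=(2,0): 4·2+1·0=8≤9, 1·2+3·0=2≤6, objective 4.
The best lattice point is (2,1), giving 6.

6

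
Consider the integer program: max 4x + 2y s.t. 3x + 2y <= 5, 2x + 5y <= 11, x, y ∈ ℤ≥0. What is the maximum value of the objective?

6

The continuous relaxation peaks at (1.67, 0) with value 6.67; rounding to a feasible lattice point costs some objective.
(x,y)=(1,1): 3·1+2·1=5≤5, 2·1+5·1=7≤11, objective 6.
(x,y)=(0,2): 3·0+2·2=4≤5, 2·0+5·2=10≤11, objective 4.
Maximum is 6 at (x,y)=(1,1).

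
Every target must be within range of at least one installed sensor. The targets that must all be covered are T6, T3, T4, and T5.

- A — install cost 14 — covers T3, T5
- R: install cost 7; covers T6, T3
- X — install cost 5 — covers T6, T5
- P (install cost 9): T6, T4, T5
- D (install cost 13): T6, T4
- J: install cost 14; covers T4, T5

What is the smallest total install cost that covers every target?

16

This is an integer covering problem.
The greedy cost-per-new-target heuristic would pick X, R, and P for 21, but a cheaper cover exists.
Choose R and P: together they cover T6, T3, T4, T5 — every target.
Total install cost: 7 + 9 = 16.
No cover costs less than 16.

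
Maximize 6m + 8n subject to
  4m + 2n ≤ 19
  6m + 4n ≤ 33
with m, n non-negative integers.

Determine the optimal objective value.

Relaxing integrality, the LP optimum is 66.00 at (m,n) = (0, 8.25), which is not an integer point.
(m,n)=(0,8): 4·0+2·8=16≤19, 6·0+4·8=32≤33, objective 64.
(m,n)=(0,7): 4·0+2·7=14≤19, 6·0+4·7=28≤33, objective 56.
Maximum is 64 at (m,n)=(0,8).

64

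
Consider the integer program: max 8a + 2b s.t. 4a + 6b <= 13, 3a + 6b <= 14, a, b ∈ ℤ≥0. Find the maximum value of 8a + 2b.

24

(a,b)=(3,0) is feasible, giving 24.
(a,b)=(2,0) is feasible, giving 16.
No feasible integer point exceeds 24.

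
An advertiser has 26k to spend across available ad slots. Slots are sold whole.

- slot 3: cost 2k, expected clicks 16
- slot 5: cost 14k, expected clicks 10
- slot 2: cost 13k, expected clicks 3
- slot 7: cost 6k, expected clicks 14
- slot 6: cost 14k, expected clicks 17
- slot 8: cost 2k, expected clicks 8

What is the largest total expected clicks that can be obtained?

55

This is a 0-1 knapsack instance.
Allowing fractional choices, the relaxed optimum would be about 56.4, but ad slots are indivisible.
slot 3 + slot 5 + slot 7 + slot 8: cost 2 + 14 + 6 + 2 = 24 ≤ 26, expected clicks 16 + 10 + 14 + 8 = 48.
slot 3 + slot 7 + slot 6 + slot 8: cost 2 + 6 + 14 + 2 = 24 ≤ 26, expected clicks 16 + 14 + 17 + 8 = 55.
slot 3 + slot 7 + slot 6: cost 2 + 6 + 14 = 22 ≤ 26, expected clicks 16 + 14 + 17 = 47.
Best is slot 3, slot 7, slot 6, and slot 8 with total expected clicks 55.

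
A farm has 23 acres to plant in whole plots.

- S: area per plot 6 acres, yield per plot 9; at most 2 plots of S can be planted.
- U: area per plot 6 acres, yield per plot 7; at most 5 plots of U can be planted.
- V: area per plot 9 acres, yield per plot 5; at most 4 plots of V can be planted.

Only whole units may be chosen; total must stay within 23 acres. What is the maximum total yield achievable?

2×S and 1×U: area 18 ≤ 23, yield 2·9 + 1·7 = 25.
1×S and 2×U: area 18 ≤ 23, yield 1·9 + 2·7 = 23.
Best is 25.

25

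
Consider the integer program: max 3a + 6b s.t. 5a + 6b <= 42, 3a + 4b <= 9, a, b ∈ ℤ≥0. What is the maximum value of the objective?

(a,b)=(0,2): 5·0+6·2=12≤42, 3·0+4·2=8≤9, objective 12.
(a,b)=(1,1): 5·1+6·1=11≤42, 3·1+4·1=7≤9, objective 9.
(a,b)=(0,1): 5·0+6·1=6≤42, 3·0+4·1=4≤9, objective 6.
No feasible integer point exceeds 12.

12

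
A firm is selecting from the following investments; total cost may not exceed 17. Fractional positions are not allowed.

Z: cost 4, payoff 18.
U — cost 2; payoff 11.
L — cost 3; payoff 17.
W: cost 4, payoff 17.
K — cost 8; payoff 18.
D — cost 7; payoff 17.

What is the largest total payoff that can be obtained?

Allowing fractional choices, the relaxed optimum would be about 72.7, but investments are indivisible.
Z + U + L + K: cost 4 + 2 + 3 + 8 = 17 ≤ 17, payoff 18 + 11 + 17 + 18 = 64.
Z + U + L + W: cost 4 + 2 + 3 + 4 = 13 ≤ 17, payoff 18 + 11 + 17 + 17 = 63.
Best is Z, U, L, and K with total payoff 64.

64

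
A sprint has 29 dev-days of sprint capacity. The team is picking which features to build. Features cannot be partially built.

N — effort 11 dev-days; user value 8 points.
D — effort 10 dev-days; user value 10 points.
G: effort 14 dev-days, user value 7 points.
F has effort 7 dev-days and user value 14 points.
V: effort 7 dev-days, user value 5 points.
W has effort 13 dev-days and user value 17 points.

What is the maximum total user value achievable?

36

Treat it as a binary knapsack problem.
Allowing fractional choices, the relaxed optimum would be about 40.0, but features are indivisible.
N + D + F: effort 11 + 10 + 7 = 28 ≤ 29, user value 8 + 10 + 14 = 32.
F + V + W: effort 7 + 7 + 13 = 27 ≤ 29, user value 14 + 5 + 17 = 36.
Best is F, V, and W with total user value 36.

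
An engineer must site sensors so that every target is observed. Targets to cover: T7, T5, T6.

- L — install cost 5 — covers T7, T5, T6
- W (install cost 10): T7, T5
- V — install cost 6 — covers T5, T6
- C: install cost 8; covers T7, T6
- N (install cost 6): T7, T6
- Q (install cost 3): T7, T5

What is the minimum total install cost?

This is a weighted set-cover instance.
The greedy cost-per-new-target heuristic would pick Q and L for 8, but a cheaper cover exists.
L alone covers T7, T5, T6 — every target.
Total install cost: 5.
No cover costs less than 5.

5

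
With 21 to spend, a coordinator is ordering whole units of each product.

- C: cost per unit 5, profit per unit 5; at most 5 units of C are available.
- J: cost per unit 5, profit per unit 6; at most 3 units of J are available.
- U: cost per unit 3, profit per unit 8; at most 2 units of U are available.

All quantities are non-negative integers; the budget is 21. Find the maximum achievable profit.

U has the best ratio (8/3); taking only U gives at most 2×8 = 16 (stopped by the supply cap of 2).
Mixing does better — 3×J and 2×U: cost 21 ≤ 21, profit 3·6 + 2·8 = 34.

34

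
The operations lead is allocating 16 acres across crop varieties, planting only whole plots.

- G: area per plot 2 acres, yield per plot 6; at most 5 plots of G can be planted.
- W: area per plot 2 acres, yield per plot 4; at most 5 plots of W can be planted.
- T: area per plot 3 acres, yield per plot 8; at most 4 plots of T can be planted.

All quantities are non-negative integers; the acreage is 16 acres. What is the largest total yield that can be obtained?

46

5×G and 2×T: area 16 ≤ 16, yield 5·6 + 2·8 = 46.
2×G and 4×T: area 16 ≤ 16, yield 2·6 + 4·8 = 44.
Best is 46.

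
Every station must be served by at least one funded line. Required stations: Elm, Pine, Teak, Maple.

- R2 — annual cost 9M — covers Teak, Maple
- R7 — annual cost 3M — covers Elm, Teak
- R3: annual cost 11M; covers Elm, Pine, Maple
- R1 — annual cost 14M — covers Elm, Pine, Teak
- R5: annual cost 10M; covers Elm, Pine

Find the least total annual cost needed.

14

Choose R7 and R3: together they cover Elm, Pine, Teak, Maple — every station.
Total annual cost: 3 + 11 = 14.
No cover costs less than 14.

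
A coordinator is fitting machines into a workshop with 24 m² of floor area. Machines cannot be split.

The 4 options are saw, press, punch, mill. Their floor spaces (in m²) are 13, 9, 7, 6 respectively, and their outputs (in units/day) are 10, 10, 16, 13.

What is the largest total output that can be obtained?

This is a 0-1 knapsack instance.
Allowing fractional choices, the relaxed optimum would be about 40.5, but machines are indivisible.
press + punch + mill: floor space 9 + 7 + 6 = 22 ≤ 24, output 10 + 16 + 13 = 39.
punch + mill: floor space 7 + 6 = 13 ≤ 24, output 16 + 13 = 29.
Best is press, punch, and mill with total output 39.

39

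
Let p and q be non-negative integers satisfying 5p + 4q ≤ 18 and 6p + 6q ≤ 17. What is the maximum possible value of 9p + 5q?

(p,q)=(2,0): 5·2+4·0=10≤18, 6·2+6·0=12≤17, objective 18.
(p,q)=(1,1): 5·1+4·1=9≤18, 6·1+6·1=12≤17, objective 14.
No feasible integer point exceeds 18.

18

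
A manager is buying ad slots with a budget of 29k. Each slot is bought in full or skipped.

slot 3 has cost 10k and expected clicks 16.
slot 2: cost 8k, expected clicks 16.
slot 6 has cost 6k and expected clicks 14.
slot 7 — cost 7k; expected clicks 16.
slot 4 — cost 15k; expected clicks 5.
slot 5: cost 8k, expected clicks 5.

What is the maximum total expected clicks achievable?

This is an integer program with binary decision variables.
Allowing fractional choices, the relaxed optimum would be about 58.8, but ad slots are indivisible.
slot 2 + slot 6 + slot 7: cost 8 + 6 + 7 = 21 ≤ 29, expected clicks 16 + 14 + 16 = 46.
slot 2 + slot 6 + slot 7 + slot 5: cost 8 + 6 + 7 + 8 = 29 ≤ 29, expected clicks 16 + 14 + 16 + 5 = 51.
slot 3 + slot 2 + slot 7: cost 10 + 8 + 7 = 25 ≤ 29, expected clicks 16 + 16 + 16 = 48.
Best is slot 2, slot 6, slot 7, and slot 5 with total expected clicks 51.

51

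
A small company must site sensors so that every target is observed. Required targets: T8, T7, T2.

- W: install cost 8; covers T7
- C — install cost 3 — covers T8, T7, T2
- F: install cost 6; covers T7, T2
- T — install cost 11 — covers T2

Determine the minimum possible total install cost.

3

C alone covers T8, T7, T2 — every target.
Total install cost: 3.
No cover costs less than 3.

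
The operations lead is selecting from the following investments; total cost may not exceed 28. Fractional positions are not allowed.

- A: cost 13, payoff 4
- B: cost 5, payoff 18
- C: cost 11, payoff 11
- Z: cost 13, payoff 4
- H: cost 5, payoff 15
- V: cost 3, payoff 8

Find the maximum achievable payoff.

52

B + C + H + V: cost 5 + 11 + 5 + 3 = 24 ≤ 28, payoff 18 + 11 + 15 + 8 = 52.
B + Z + H + V: cost 5 + 13 + 5 + 3 = 26 ≤ 28, payoff 18 + 4 + 15 + 8 = 45.
A + B + H + V: cost 13 + 5 + 5 + 3 = 26 ≤ 28, payoff 4 + 18 + 15 + 8 = 45.
Best is B, C, H, and V with total payoff 52.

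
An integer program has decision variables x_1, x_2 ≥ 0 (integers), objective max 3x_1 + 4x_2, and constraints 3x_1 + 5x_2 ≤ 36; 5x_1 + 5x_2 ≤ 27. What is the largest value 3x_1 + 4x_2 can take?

20

Relaxing integrality, the LP optimum is 21.60 at (x_1,x_2) = (0, 5.4), which is not an integer point.
(x_1,x_2)=(0,5): 3·0+5·5=25≤36, 5·0+5·5=25≤27, objective 20.
(x_1,x_2)=(1,4): 3·1+5·4=23≤36, 5·1+5·4=25≤27, objective 19.
(x_1,x_2)=(0,4): 3·0+5·4=20≤36, 5·0+5·4=20≤27, objective 16.
No feasible integer point exceeds 20.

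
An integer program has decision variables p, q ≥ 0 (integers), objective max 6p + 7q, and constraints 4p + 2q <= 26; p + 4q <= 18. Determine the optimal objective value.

51

(p,q)=(5,3) is feasible, giving 51.
(p,q)=(4,3) is feasible, giving 45.
(p,q)=(5,2) is feasible, giving 44.
(p,q)=(3,3) is feasible, giving 39.
The best lattice point is (5,3), giving 51.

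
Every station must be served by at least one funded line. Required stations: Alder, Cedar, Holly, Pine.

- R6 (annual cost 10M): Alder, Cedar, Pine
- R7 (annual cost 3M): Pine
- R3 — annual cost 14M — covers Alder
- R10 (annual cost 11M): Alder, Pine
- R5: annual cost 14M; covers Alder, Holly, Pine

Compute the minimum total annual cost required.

The greedy cost-per-new-station heuristic would pick R7, R6, and R5 for 27, but a cheaper cover exists.
Choose R6 and R5: together they cover Alder, Cedar, Holly, Pine — every station.
Total annual cost: 10 + 14 = 24.
No cover costs less than 24.

24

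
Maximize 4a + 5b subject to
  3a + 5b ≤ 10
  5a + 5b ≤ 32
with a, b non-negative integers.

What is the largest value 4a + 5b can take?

12

The continuous relaxation peaks at (3.33, 0) with value 13.33; rounding to a feasible lattice point costs some objective.
(a,b)=(3,0): 3·3+5·0=9≤10, 5·3+5·0=15≤32, objective 12.
(a,b)=(2,0): 3·2+5·0=6≤10, 5·2+5·0=10≤32, objective 8.
No feasible integer point exceeds 12.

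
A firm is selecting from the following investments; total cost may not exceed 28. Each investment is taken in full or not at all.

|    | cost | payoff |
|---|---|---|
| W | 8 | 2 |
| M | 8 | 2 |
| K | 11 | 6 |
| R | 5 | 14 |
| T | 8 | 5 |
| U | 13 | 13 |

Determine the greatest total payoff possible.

Allowing fractional choices, the relaxed optimum would be about 33.1, but investments are indivisible.
R + T + U: cost 5 + 8 + 13 = 26 ≤ 28, payoff 14 + 5 + 13 = 32.
M + R + U: cost 8 + 5 + 13 = 26 ≤ 28, payoff 2 + 14 + 13 = 29.
W + R + U: cost 8 + 5 + 13 = 26 ≤ 28, payoff 2 + 14 + 13 = 29.
Best is R, T, and U with total payoff 32.

32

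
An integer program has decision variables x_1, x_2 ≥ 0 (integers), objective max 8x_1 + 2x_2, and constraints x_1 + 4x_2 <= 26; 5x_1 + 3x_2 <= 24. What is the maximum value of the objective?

34

(x_1,x_2)=(4,1) is feasible, giving 34.
(x_1,x_2)=(4,0) is feasible, giving 32.
(x_1,x_2)=(3,2) is feasible, giving 28.
Maximum is 34 at (x_1,x_2)=(4,1).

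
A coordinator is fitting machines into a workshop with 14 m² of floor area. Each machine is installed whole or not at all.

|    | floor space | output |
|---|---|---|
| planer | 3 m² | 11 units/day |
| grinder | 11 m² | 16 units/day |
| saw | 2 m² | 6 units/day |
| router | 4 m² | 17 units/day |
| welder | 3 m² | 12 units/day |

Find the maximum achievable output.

Take planer, saw, router, and welder: floor space 3 + 2 + 4 + 3 = 12 ≤ 14, output 11 + 6 + 17 + 12 = 46.
No other feasible combination does better.

46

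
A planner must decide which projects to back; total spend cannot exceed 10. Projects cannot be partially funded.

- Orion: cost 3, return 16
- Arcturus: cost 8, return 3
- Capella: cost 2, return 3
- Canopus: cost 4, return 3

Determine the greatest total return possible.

Allowing fractional choices, the relaxed optimum would be about 22.4, but projects are indivisible.
Orion + Capella: cost 3 + 2 = 5 ≤ 10, return 16 + 3 = 19.
Orion + Capella + Canopus: cost 3 + 2 + 4 = 9 ≤ 10, return 16 + 3 + 3 = 22.
Best is Orion, Capella, and Canopus with total return 22.

22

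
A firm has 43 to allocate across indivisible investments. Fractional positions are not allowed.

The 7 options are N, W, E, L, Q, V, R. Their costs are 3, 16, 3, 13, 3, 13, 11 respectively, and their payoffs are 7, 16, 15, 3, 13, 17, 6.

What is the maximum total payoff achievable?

68

Treat it as a binary knapsack problem.
Allowing fractional choices, the relaxed optimum would be about 70.7, but investments are indivisible.
W + E + Q + V: cost 16 + 3 + 3 + 13 = 35 ≤ 43, payoff 16 + 15 + 13 + 17 = 61.
N + W + E + Q + V: cost 3 + 16 + 3 + 3 + 13 = 38 ≤ 43, payoff 7 + 16 + 15 + 13 + 17 = 68.
Best is N, W, E, Q, and V with total payoff 68.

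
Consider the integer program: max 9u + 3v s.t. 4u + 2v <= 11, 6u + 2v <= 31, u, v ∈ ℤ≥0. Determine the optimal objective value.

21

The continuous relaxation peaks at (2.75, 0) with value 24.75; rounding to a feasible lattice point costs some objective.
(u,v)=(2,1): 4·2+2·1=10≤11, 6·2+2·1=14≤31, objective 21.
(u,v)=(2,0): 4·2+2·0=8≤11, 6·2+2·0=12≤31, objective 18.
Maximum is 21 at (u,v)=(2,1).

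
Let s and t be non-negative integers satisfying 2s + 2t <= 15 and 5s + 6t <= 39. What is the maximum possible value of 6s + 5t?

42

Relaxing integrality, the LP optimum is 45.00 at (s,t) = (7.5, 0), which is not an integer point.
(s,t)=(7,0): 2·7+2·0=14≤15, 5·7+6·0=35≤39, objective 42.
(s,t)=(6,1): 2·6+2·1=14≤15, 5·6+6·1=36≤39, objective 41.
Maximum is 42 at (s,t)=(7,0).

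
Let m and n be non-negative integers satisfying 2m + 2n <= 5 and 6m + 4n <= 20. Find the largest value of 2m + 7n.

14

(m,n)=(0,2) is feasible, giving 14.
(m,n)=(1,1) is feasible, giving 9.
No feasible integer point exceeds 14.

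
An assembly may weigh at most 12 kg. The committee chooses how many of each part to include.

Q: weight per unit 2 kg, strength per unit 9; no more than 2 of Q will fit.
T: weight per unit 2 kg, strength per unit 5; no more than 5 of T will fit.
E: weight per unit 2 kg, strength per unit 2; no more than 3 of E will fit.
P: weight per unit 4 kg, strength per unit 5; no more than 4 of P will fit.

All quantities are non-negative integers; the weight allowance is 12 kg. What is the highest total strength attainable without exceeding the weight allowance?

38

2×Q, 3×T, and 1×E: weight 12 ≤ 12, strength 2·9 + 3·5 + 1·2 = 35.
2×Q and 4×T: weight 12 ≤ 12, strength 2·9 + 4·5 = 38.
Best is 38.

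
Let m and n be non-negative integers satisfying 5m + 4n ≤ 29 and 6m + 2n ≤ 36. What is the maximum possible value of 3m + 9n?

(m,n)=(0,7): 5·0+4·7=28≤29, 6·0+2·7=14≤36, objective 63.
(m,n)=(1,6): 5·1+4·6=29≤29, 6·1+2·6=18≤36, objective 57.
(m,n)=(0,6): 5·0+4·6=24≤29, 6·0+2·6=12≤36, objective 54.
Maximum is 63 at (m,n)=(0,7).

63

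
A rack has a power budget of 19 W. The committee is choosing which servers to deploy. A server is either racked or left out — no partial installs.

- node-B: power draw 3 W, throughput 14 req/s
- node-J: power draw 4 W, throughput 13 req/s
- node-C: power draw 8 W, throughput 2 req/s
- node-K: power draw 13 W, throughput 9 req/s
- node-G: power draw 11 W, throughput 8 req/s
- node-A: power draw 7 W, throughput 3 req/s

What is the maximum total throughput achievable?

35

Treat it as a binary knapsack problem.
Allowing fractional choices, the relaxed optimum would be about 35.7, but servers are indivisible.
node-B + node-J + node-C: power draw 3 + 4 + 8 = 15 ≤ 19, throughput 14 + 13 + 2 = 29.
node-B + node-J + node-G: power draw 3 + 4 + 11 = 18 ≤ 19, throughput 14 + 13 + 8 = 35.
node-B + node-J + node-A: power draw 3 + 4 + 7 = 14 ≤ 19, throughput 14 + 13 + 3 = 30.
Best is node-B, node-J, and node-G with total throughput 35.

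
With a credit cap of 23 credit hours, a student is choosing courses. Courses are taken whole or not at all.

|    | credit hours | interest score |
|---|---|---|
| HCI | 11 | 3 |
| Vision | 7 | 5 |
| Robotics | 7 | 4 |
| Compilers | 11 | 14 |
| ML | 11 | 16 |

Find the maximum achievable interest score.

30

Robotics + ML: credit hours 7 + 11 = 18 ≤ 23, interest score 4 + 16 = 20.
Vision + ML: credit hours 7 + 11 = 18 ≤ 23, interest score 5 + 16 = 21.
Compilers + ML: credit hours 11 + 11 = 22 ≤ 23, interest score 14 + 16 = 30.
Best is Compilers and ML with total interest score 30.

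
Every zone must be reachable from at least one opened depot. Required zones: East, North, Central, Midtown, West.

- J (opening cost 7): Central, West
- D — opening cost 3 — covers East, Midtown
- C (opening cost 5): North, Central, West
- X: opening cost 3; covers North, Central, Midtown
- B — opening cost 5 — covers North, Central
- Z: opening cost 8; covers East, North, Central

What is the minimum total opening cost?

8

The greedy cost-per-new-zone heuristic would pick X, D, and C for 11, but a cheaper cover exists.
Choose D and C: together they cover East, North, Central, Midtown, West — every zone.
Total opening cost: 3 + 5 = 8.
No cover costs less than 8.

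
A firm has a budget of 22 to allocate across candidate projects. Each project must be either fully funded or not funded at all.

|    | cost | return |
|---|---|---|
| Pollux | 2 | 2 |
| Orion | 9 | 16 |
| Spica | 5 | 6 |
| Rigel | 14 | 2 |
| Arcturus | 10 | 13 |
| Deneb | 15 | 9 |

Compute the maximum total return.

31

Allowing fractional choices, the relaxed optimum would be about 32.6, but projects are indivisible.
Pollux + Orion + Arcturus: cost 2 + 9 + 10 = 21 ≤ 22, return 2 + 16 + 13 = 31.
Orion + Arcturus: cost 9 + 10 = 19 ≤ 22, return 16 + 13 = 29.
Pollux + Orion + Spica: cost 2 + 9 + 5 = 16 ≤ 22, return 2 + 16 + 6 = 24.
Best is Pollux, Orion, and Arcturus with total return 31.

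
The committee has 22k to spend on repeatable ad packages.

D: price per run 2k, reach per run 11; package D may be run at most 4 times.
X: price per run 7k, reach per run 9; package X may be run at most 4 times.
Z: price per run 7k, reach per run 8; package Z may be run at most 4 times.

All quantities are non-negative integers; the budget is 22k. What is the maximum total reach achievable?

62

This is a bounded integer knapsack.
4×D, 1×X, and 1×Z: price 22 ≤ 22, reach 4·11 + 1·9 + 1·8 = 61.
4×D and 2×X: price 22 ≤ 22, reach 4·11 + 2·9 = 62.
Best is 62.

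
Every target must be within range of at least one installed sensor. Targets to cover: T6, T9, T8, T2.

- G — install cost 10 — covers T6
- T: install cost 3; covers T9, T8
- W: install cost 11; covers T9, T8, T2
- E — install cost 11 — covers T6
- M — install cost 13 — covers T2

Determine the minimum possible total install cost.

This is a weighted set-cover instance.
The greedy cost-per-new-target heuristic would pick T, G, and W for 24, but a cheaper cover exists.
Choose G and W: together they cover T6, T9, T8, T2 — every target.
Total install cost: 10 + 11 = 21.
No cover costs less than 21.

21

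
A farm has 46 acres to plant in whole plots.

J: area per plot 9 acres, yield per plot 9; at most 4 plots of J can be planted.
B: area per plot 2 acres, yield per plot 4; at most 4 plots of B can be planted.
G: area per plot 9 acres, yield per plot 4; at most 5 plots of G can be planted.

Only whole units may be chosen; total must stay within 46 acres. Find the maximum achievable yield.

52

This is a bounded integer knapsack.
Take 4×J and 4×B: area 44 ≤ 46, yield 4·9 + 4·4 = 52.
B has the best ratio (4/2) and is taken to its limit of 4; remaining capacity is filled optimally with the others.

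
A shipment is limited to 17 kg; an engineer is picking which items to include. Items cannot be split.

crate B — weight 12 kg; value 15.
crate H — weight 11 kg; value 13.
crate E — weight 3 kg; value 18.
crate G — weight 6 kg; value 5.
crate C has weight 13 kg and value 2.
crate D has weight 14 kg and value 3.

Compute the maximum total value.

33

Take crate B and crate E: weight 12 + 3 = 15 ≤ 17, value 15 + 18 = 33.
No other feasible combination does better.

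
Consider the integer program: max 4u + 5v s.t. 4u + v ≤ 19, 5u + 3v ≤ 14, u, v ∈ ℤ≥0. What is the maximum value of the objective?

The continuous relaxation peaks at (0, 4.67) with value 23.33; rounding to a feasible lattice point costs some objective.
(u,v)=(0,4): 4·0+1·4=4≤19, 5·0+3·4=12≤14, objective 20.
(u,v)=(1,3): 4·1+1·3=7≤19, 5·1+3·3=14≤14, objective 19.
No feasible integer point exceeds 20.

20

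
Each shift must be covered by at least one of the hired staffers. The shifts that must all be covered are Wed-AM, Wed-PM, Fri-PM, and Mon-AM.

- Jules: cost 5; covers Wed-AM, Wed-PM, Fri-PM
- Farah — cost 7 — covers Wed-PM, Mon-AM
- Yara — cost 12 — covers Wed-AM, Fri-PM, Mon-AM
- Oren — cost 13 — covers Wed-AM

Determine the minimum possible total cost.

12

This is a weighted set-cover instance.
Choose Jules and Farah: together they cover Wed-AM, Wed-PM, Fri-PM, Mon-AM — every shift.
Total cost: 5 + 7 = 12.
No cover costs less than 12.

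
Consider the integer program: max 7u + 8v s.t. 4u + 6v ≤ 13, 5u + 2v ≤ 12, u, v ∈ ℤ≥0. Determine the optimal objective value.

16

Relaxing integrality, the LP optimum is 20.82 at (u,v) = (2.09, 0.773), which is not an integer point.
(u,v)=(0,2): 4·0+6·2=12≤13, 5·0+2·2=4≤12, objective 16.
(u,v)=(1,1): 4·1+6·1=10≤13, 5·1+2·1=7≤12, objective 15.
No feasible integer point exceeds 16.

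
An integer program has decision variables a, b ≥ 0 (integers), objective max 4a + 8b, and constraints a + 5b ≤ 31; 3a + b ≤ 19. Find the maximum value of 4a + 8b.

(a,b)=(4,5): 1·4+5·5=29≤31, 3·4+1·5=17≤19, objective 56.
(a,b)=(5,4): 1·5+5·4=25≤31, 3·5+1·4=19≤19, objective 52.
(a,b)=(3,5): 1·3+5·5=28≤31, 3·3+1·5=14≤19, objective 52.
No feasible integer point exceeds 56.

56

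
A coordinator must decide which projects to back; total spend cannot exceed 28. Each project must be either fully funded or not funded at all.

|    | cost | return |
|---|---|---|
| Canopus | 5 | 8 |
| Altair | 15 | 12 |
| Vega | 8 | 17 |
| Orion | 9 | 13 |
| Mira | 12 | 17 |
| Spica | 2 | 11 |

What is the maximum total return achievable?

This is a 0-1 knapsack instance.
Allowing fractional choices, the relaxed optimum would be about 54.7, but projects are indivisible.
Canopus + Vega + Orion + Spica: cost 5 + 8 + 9 + 2 = 24 ≤ 28, return 8 + 17 + 13 + 11 = 49.
Canopus + Vega + Mira + Spica: cost 5 + 8 + 12 + 2 = 27 ≤ 28, return 8 + 17 + 17 + 11 = 53.
Best is Canopus, Vega, Mira, and Spica with total return 53.

53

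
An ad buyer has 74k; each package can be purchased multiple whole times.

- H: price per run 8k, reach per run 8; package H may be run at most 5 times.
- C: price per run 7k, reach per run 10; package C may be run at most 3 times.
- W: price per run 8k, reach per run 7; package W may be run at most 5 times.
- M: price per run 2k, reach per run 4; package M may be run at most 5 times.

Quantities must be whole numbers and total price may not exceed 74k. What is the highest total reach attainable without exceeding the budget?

90

Take 5×H, 3×C, and 5×M: price 71 ≤ 74, reach 5·8 + 3·10 + 5·4 = 90.
M has the best ratio (4/2) and is taken to its limit of 5; remaining capacity is filled optimally with the others.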